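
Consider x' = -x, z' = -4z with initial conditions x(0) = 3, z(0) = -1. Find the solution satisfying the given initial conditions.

Coefficient matrix A = [[-1, 0], [0, -4]].
Characteristic polynomial det(A - λI) = λ^2 + 5λ + 4 = 0.
Eigenvalues λ = -4, -1.
For λ=-4: (A-λI) row 1 is [3, 0], so an eigenvector is (0, -1).
For λ=-1: (A-λI) row 2 is [0, -3], so an eigenvector is (1, 0).
General solution: c_1e^(-4t)(0,-1) + c_2e^(-t)(1,0).
Applying x(0)=3, z(0)=-1 gives c_1=1, c_2=3.

x(t) = 3e^(-t), z(t) = -e^(-4t)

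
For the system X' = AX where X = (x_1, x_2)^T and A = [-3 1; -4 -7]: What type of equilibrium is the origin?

stable improper node

A = [[-3,1],[-4,-7]]; det(A-λI) = λ^2 + 10λ + 25.
repeated λ = -5 with a single eigenvector.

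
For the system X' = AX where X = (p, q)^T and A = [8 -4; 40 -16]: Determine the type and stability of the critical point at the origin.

stable spiral

A = [[8,-4],[40,-16]]; det(A-λI) = λ^2 + 8λ + 32.
λ = -4 ± 4i: negative real part.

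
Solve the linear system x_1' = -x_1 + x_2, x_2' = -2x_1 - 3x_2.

Coefficient matrix A = [[-1, 1], [-2, -3]].
Characteristic polynomial det(A - λI) = λ^2 + 4λ + 5 = 0.
Eigenvalues λ = -2 ± i (complex conjugate pair).
For λ=-2+i: an eigenvector is (1,-1) - i(0,-1) = (1, -1 + i).
A real fundamental pair from Re and Im of e^((-2+i)t)v: X_1 = e^(-2t)(cos(t)·(1,-1) + sin(t)·(0,-1)), X_2 = e^(-2t)(sin(t)·(1,-1) - cos(t)·(0,-1)).
General solution: K_1X_1 + K_2X_2.

x_1(t) = K_1e^(-2t)cos(t) + K_2e^(-2t)sin(t), x_2(t) = -K_1e^(-2t)sin(t) - K_1e^(-2t)cos(t) - K_2e^(-2t)sin(t) + K_2e^(-2t)cos(t)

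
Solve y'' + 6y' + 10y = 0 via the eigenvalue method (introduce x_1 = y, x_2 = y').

Let x_1 = y, x_2 = y'. Then x_1' = x_2 and x_2' = -10x_1 - 6x_2.
A = [[0,1],[-10,-6]]; det(A-λI) = λ^2 + 6λ + 10.
Eigenvalues λ = -3 ± i.

y(t) = K_1e^(-3t)cos(t) + K_2e^(-3t)sin(t)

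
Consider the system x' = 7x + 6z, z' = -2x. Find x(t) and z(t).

x(t) = 3K_1e^(3t) + 2K_2e^(4t), z(t) = -2K_1e^(3t) - K_2e^(4t)

Coefficient matrix A = [[7, 6], [-2, 0]].
Characteristic polynomial det(A - λI) = λ^2 - 7λ + 12 = 0.
Eigenvalues λ = 3, 4.
For λ=3: (A-λI) row 1 is [4, 6], so an eigenvector is (3, -2).
For λ=4: (A-λI) row 1 is [3, 6], so an eigenvector is (2, -1).
General solution: K_1e^(3t)(3,-2) + K_2e^(4t)(2,-1).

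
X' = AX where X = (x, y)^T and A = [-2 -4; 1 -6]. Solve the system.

Coefficient matrix A = [[-2, -4], [1, -6]].
Characteristic polynomial det(A - λI) = λ^2 + 8λ + 16 = 0.
Single eigenvalue λ = -4 with algebraic multiplicity 2.
Eigenvector v = (2,1); generalized eigenvector w with (A-λI)w=v is (1,0).
General solution: e^(-4t)[c_1·v + c_2·(t·v + w)].

x(t) = 2c_1e^(-4t) + 2c_2te^(-4t) + c_2e^(-4t), y(t) = c_1e^(-4t) + c_2te^(-4t)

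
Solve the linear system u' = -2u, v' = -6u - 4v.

Coefficient matrix A = [[-2, 0], [-6, -4]].
Characteristic polynomial det(A - λI) = λ^2 + 6λ + 8 = 0.
Eigenvalues λ = -2, -4.
For λ=-2: (A-λI) row 2 is [-6, -2], so an eigenvector is (1, -3).
For λ=-4: (A-λI) row 1 is [2, 0], so an eigenvector is (0, 1).
General solution: c_1e^(-2t)(1,-3) + c_2e^(-4t)(0,1).

u(t) = c_1e^(-2t), v(t) = -3c_1e^(-2t) + c_2e^(-4t)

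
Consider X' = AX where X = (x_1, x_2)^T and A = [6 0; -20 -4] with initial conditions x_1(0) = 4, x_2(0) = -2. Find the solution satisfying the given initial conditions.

Coefficient matrix A = [[6, 0], [-20, -4]].
Characteristic polynomial det(A - λI) = λ^2 - 2λ - 24 = 0.
Eigenvalues λ = 6, -4.
For λ=6: (A-λI) row 2 is [-20, -10], so an eigenvector is (-1, 2).
For λ=-4: (A-λI) row 1 is [10, 0], so an eigenvector is (0, 1).
General solution: C_1e^(6t)(-1,2) + C_2e^(-4t)(0,1).
Applying x_1(0)=4, x_2(0)=-2 gives C_1=-4, C_2=6.

x_1(t) = 4e^(6t), x_2(t) = -8e^(6t) + 6e^(-4t)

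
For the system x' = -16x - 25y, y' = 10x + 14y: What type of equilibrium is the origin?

stable spiral

A = [[-16,-25],[10,14]]; det(A-λI) = λ^2 + 2λ + 26.
λ = -1 ± 5i: negative real part.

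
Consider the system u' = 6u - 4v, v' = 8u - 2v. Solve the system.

Coefficient matrix A = [[6, -4], [8, -2]].
Characteristic polynomial det(A - λI) = λ^2 - 4λ + 20 = 0.
Eigenvalues λ = 2 ± 4i (complex conjugate pair).
For λ=2+4i: an eigenvector is (0,-1) - i(1,1) = (0 - i, -1 - i).
A real fundamental pair from Re and Im of e^((2+4i)t)v: X_1 = e^(2t)(cos(4t)·(0,-1) + sin(4t)·(1,1)), X_2 = e^(2t)(sin(4t)·(0,-1) - cos(4t)·(1,1)).
General solution: C_1X_1 + C_2X_2.

u(t) = C_1e^(2t)sin(4t) - C_2e^(2t)cos(4t), v(t) = C_1e^(2t)sin(4t) - C_1e^(2t)cos(4t) - C_2e^(2t)sin(4t) - C_2e^(2t)cos(4t)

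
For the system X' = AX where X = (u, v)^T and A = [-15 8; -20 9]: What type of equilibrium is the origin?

stable spiral

A = [[-15,8],[-20,9]]; det(A-λI) = λ^2 + 6λ + 25.
λ = -3 ± 4i: negative real part.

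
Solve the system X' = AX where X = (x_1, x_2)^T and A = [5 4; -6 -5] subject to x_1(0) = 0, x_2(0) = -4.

x_1(t) = -8e^(t) + 8e^(-t), x_2(t) = 8e^(t) - 12e^(-t)

Coefficient matrix A = [[5, 4], [-6, -5]].
Characteristic polynomial det(A - λI) = λ^2 - 1 = 0.
Eigenvalues λ = 1, -1.
For λ=1: (A-λI) row 1 is [4, 4], so an eigenvector is (-1, 1).
For λ=-1: (A-λI) row 1 is [6, 4], so an eigenvector is (-2, 3).
General solution: C_1e^(t)(-1,1) + C_2e^(-t)(-2,3).
Applying x_1(0)=0, x_2(0)=-4 gives C_1=8, C_2=-4.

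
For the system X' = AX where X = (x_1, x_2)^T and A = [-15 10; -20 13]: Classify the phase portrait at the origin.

A = [[-15,10],[-20,13]]; det(A-λI) = λ^2 + 2λ + 5.
λ = -1 ± 2i: negative real part.

stable spiral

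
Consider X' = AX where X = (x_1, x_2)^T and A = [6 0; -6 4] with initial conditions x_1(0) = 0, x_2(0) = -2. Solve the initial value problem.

x_1(t) = 0, x_2(t) = -2e^(4t)

Coefficient matrix A = [[6, 0], [-6, 4]].
Characteristic polynomial det(A - λI) = λ^2 - 10λ + 24 = 0.
Eigenvalues λ = 6, 4.
For λ=6: (A-λI) row 2 is [-6, -2], so an eigenvector is (-1, 3).
For λ=4: (A-λI) row 1 is [2, 0], so an eigenvector is (0, -1).
General solution: c_1e^(6t)(-1,3) + c_2e^(4t)(0,-1).
Applying x_1(0)=0, x_2(0)=-2 gives c_1=0, c_2=2.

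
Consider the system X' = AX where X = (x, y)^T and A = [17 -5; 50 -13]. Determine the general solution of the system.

Coefficient matrix A = [[17, -5], [50, -13]].
Characteristic polynomial det(A - λI) = λ^2 - 4λ + 29 = 0.
Eigenvalues λ = 2 ± 5i (complex conjugate pair).
For λ=2+5i: an eigenvector is (0,1) - i(-1,-3) = (0 + i, 1 + 3i).
A real fundamental pair from Re and Im of e^((2+5i)t)v: X_1 = e^(2t)(cos(5t)·(0,1) + sin(5t)·(-1,-3)), X_2 = e^(2t)(sin(5t)·(0,1) - cos(5t)·(-1,-3)).
General solution: C_1X_1 + C_2X_2.

x(t) = -C_1e^(2t)sin(5t) + C_2e^(2t)cos(5t), y(t) = -3C_1e^(2t)sin(5t) + C_1e^(2t)cos(5t) + C_2e^(2t)sin(5t) + 3C_2e^(2t)cos(5t)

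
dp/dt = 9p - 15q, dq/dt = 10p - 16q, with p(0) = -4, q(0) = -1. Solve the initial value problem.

p(t) = -9e^(-t) + 5e^(-6t), q(t) = -6e^(-t) + 5e^(-6t)

Coefficient matrix A = [[9, -15], [10, -16]].
Characteristic polynomial det(A - λI) = λ^2 + 7λ + 6 = 0.
Eigenvalues λ = -6, -1.
For λ=-6: (A-λI) row 1 is [15, -15], so an eigenvector is (1, 1).
For λ=-1: (A-λI) row 1 is [10, -15], so an eigenvector is (-3, -2).
General solution: c_1e^(-6t)(1,1) + c_2e^(-t)(-3,-2).
Applying p(0)=-4, q(0)=-1 gives c_1=5, c_2=3.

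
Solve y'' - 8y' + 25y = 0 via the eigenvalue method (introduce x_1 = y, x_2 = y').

y(t) = c_1e^(4t)cos(3t) + c_2e^(4t)sin(3t)

Let x_1 = y, x_2 = y'. Then x_1' = x_2 and x_2' = -25x_1 + 8x_2.
A = [[0,1],[-25,8]]; det(A-λI) = λ^2 - 8λ + 25.
Eigenvalues λ = 4 ± 3i.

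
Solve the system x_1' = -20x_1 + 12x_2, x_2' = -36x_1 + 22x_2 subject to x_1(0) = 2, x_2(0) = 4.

x_1(t) = 2e^(4t), x_2(t) = 4e^(4t)

Coefficient matrix A = [[-20, 12], [-36, 22]].
Characteristic polynomial det(A - λI) = λ^2 - 2λ - 8 = 0.
Eigenvalues λ = -2, 4.
For λ=-2: (A-λI) row 1 is [-18, 12], so an eigenvector is (-2, -3).
For λ=4: (A-λI) row 1 is [-24, 12], so an eigenvector is (1, 2).
General solution: c_1e^(-2t)(-2,-3) + c_2e^(4t)(1,2).
Applying x_1(0)=2, x_2(0)=4 gives c_1=0, c_2=2.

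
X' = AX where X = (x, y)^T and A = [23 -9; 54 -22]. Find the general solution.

x(t) = -C_1e^(-4t) + C_2e^(5t), y(t) = -3C_1e^(-4t) + 2C_2e^(5t)

Coefficient matrix A = [[23, -9], [54, -22]].
Characteristic polynomial det(A - λI) = λ^2 - λ - 20 = 0.
Eigenvalues λ = -4, 5.
For λ=-4: (A-λI) row 1 is [27, -9], so an eigenvector is (-1, -3).
For λ=5: (A-λI) row 1 is [18, -9], so an eigenvector is (1, 2).
General solution: C_1e^(-4t)(-1,-3) + C_2e^(5t)(1,2).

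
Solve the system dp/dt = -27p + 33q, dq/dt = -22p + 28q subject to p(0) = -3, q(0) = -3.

p(t) = -3e^(6t), q(t) = -3e^(6t)

Coefficient matrix A = [[-27, 33], [-22, 28]].
Characteristic polynomial det(A - λI) = λ^2 - λ - 30 = 0.
Eigenvalues λ = 6, -5.
For λ=6: (A-λI) row 1 is [-33, 33], so an eigenvector is (1, 1).
For λ=-5: (A-λI) row 1 is [-22, 33], so an eigenvector is (-3, -2).
General solution: c_1e^(6t)(1,1) + c_2e^(-5t)(-3,-2).
Applying p(0)=-3, q(0)=-3 gives c_1=-3, c_2=0.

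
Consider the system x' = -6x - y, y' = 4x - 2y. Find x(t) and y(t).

x(t) = -K_1e^(-4t) - K_2te^(-4t) + K_2e^(-4t), y(t) = 2K_1e^(-4t) + 2K_2te^(-4t) - K_2e^(-4t)

Coefficient matrix A = [[-6, -1], [4, -2]].
Characteristic polynomial det(A - λI) = λ^2 + 8λ + 16 = 0.
Single eigenvalue λ = -4 with algebraic multiplicity 2.
Eigenvector v = (-1,2); generalized eigenvector w with (A-λI)w=v is (1,-1).
General solution: e^(-4t)[K_1·v + K_2·(t·v + w)].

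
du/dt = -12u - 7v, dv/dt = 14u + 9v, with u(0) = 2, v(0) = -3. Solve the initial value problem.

Coefficient matrix A = [[-12, -7], [14, 9]].
Characteristic polynomial det(A - λI) = λ^2 + 3λ - 10 = 0.
Eigenvalues λ = -5, 2.
For λ=-5: (A-λI) row 1 is [-7, -7], so an eigenvector is (1, -1).
For λ=2: (A-λI) row 1 is [-14, -7], so an eigenvector is (1, -2).
General solution: c_1e^(-5t)(1,-1) + c_2e^(2t)(1,-2).
Applying u(0)=2, v(0)=-3 gives c_1=1, c_2=1.

u(t) = e^(2t) + e^(-5t), v(t) = -2e^(2t) - e^(-5t)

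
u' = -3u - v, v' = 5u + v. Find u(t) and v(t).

Coefficient matrix A = [[-3, -1], [5, 1]].
Characteristic polynomial det(A - λI) = λ^2 + 2λ + 2 = 0.
Eigenvalues λ = -1 ± i (complex conjugate pair).
For λ=-1+i: an eigenvector is (-1,2) - i(0,-1) = (-1, 2 + i).
A real fundamental pair from Re and Im of e^((-1+i)t)v: X_1 = e^(-t)(cos(t)·(-1,2) + sin(t)·(0,-1)), X_2 = e^(-t)(sin(t)·(-1,2) - cos(t)·(0,-1)).
General solution: c_1X_1 + c_2X_2.

u(t) = -c_1e^(-t)cos(t) - c_2e^(-t)sin(t), v(t) = -c_1e^(-t)sin(t) + 2c_1e^(-t)cos(t) + 2c_2e^(-t)sin(t) + c_2e^(-t)cos(t)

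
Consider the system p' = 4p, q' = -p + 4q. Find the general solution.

Coefficient matrix A = [[4, 0], [-1, 4]].
Characteristic polynomial det(A - λI) = λ^2 - 8λ + 16 = 0.
Single eigenvalue λ = 4 with algebraic multiplicity 2.
Eigenvector v = (0,-1); generalized eigenvector w with (A-λI)w=v is (1,-3).
General solution: e^(4t)[C_1·v + C_2·(t·v + w)].

p(t) = C_2e^(4t), q(t) = -C_1e^(4t) - C_2te^(4t) - 3C_2e^(4t)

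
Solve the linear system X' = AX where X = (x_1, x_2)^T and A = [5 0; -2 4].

x_1(t) = -K_2e^(5t), x_2(t) = K_1e^(4t) + 2K_2e^(5t)

Coefficient matrix A = [[5, 0], [-2, 4]].
Characteristic polynomial det(A - λI) = λ^2 - 9λ + 20 = 0.
Eigenvalues λ = 4, 5.
For λ=4: (A-λI) row 1 is [1, 0], so an eigenvector is (0, 1).
For λ=5: (A-λI) row 2 is [-2, -1], so an eigenvector is (-1, 2).
General solution: K_1e^(4t)(0,1) + K_2e^(5t)(-1,2).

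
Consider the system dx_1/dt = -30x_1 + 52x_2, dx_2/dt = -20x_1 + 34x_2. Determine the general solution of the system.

x_1(t) = -2c_1e^(2t)sin(4t) - 3c_1e^(2t)cos(4t) - 3c_2e^(2t)sin(4t) + 2c_2e^(2t)cos(4t), x_2(t) = -c_1e^(2t)sin(4t) - 2c_1e^(2t)cos(4t) - 2c_2e^(2t)sin(4t) + c_2e^(2t)cos(4t)

Coefficient matrix A = [[-30, 52], [-20, 34]].
Characteristic polynomial det(A - λI) = λ^2 - 4λ + 20 = 0.
Eigenvalues λ = 2 ± 4i (complex conjugate pair).
For λ=2+4i: an eigenvector is (-3,-2) - i(-2,-1) = (-3 + 2i, -2 + i).
A real fundamental pair from Re and Im of e^((2+4i)t)v: X_1 = e^(2t)(cos(4t)·(-3,-2) + sin(4t)·(-2,-1)), X_2 = e^(2t)(sin(4t)·(-3,-2) - cos(4t)·(-2,-1)).
General solution: c_1X_1 + c_2X_2.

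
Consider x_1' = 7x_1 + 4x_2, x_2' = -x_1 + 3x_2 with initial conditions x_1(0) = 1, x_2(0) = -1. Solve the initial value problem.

Coefficient matrix A = [[7, 4], [-1, 3]].
Characteristic polynomial det(A - λI) = λ^2 - 10λ + 25 = 0.
Single eigenvalue λ = 5 with algebraic multiplicity 2.
Eigenvector v = (2,-1); generalized eigenvector w with (A-λI)w=v is (1,0).
General solution: e^(5t)[C_1·v + C_2·(t·v + w)].
Applying x_1(0)=1, x_2(0)=-1 gives C_1=1, C_2=-1.

x_1(t) = -2te^(5t) + e^(5t), x_2(t) = te^(5t) - e^(5t)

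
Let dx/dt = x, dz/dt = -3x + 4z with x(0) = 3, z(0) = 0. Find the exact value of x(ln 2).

6

A = [[1,0],[-3,4]]; eigenvalues λ = 1, 4.
Eigenvectors: (1,1) for λ=1, (0,-1) for λ=4.
From the initial condition, c_1 = 3, c_2 = 3.
x(ln 2) = (3)(2^1)(1) + (3)(2^4)(0) = 6.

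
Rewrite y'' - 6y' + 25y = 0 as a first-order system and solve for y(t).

Let x_1 = y, x_2 = y'. Then x_1' = x_2 and x_2' = -25x_1 + 6x_2.
A = [[0,1],[-25,6]]; det(A-λI) = λ^2 - 6λ + 25.
Eigenvalues λ = 3 ± 4i.

y(t) = K_1e^(3t)cos(4t) + K_2e^(3t)sin(4t)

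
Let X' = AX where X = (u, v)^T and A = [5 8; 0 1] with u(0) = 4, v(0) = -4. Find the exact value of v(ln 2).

-8

A = [[5,8],[0,1]]; eigenvalues λ = 5, 1.
Eigenvectors: (1,0) for λ=5, (-2,1) for λ=1.
From the initial condition, c_1 = -4, c_2 = -4.
v(ln 2) = (-4)(2^5)(0) + (-4)(2^1)(1) = -8.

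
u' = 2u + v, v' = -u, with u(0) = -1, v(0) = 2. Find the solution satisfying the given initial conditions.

Coefficient matrix A = [[2, 1], [-1, 0]].
Characteristic polynomial det(A - λI) = λ^2 - 2λ + 1 = 0.
Single eigenvalue λ = 1 with algebraic multiplicity 2.
Eigenvector v = (1,-1); generalized eigenvector w with (A-λI)w=v is (3,-2).
General solution: e^(t)[C_1·v + C_2·(t·v + w)].
Applying u(0)=-1, v(0)=2 gives C_1=-4, C_2=1.

u(t) = te^(t) - e^(t), v(t) = -te^(t) + 2e^(t)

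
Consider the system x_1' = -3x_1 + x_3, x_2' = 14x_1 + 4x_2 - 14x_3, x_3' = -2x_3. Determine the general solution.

Coefficient matrix A = [[-3, 0, 1], [14, 4, -14], [0, 0, -2]].
det(A - λI) = 0 gives eigenvalues λ = -3, 4, -2.
For λ=-3: eigenvector (1,-2,0).
For λ=4: eigenvector (0,1,0).
For λ=-2: eigenvector (1,0,1).
General solution: c_1e^(-3t)(1,-2,0) + c_2e^(4t)(0,1,0) + c_3e^(-2t)(1,0,1).

x_1(t) = c_1e^(-3t) + c_3e^(-2t), x_2(t) = -2c_1e^(-3t) + c_2e^(4t), x_3(t) = c_3e^(-2t)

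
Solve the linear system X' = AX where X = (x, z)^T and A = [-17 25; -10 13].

x(t) = 2c_1e^(-2t)sin(5t) + c_1e^(-2t)cos(5t) + c_2e^(-2t)sin(5t) - 2c_2e^(-2t)cos(5t), z(t) = c_1e^(-2t)sin(5t) + c_1e^(-2t)cos(5t) + c_2e^(-2t)sin(5t) - c_2e^(-2t)cos(5t)

Coefficient matrix A = [[-17, 25], [-10, 13]].
Characteristic polynomial det(A - λI) = λ^2 + 4λ + 29 = 0.
Eigenvalues λ = -2 ± 5i (complex conjugate pair).
For λ=-2+5i: an eigenvector is (1,1) - i(2,1) = (1 - 2i, 1 - i).
A real fundamental pair from Re and Im of e^((-2+5i)t)v: X_1 = e^(-2t)(cos(5t)·(1,1) + sin(5t)·(2,1)), X_2 = e^(-2t)(sin(5t)·(1,1) - cos(5t)·(2,1)).
General solution: c_1X_1 + c_2X_2.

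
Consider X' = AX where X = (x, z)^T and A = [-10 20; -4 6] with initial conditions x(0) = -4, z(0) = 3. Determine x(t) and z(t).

x(t) = 23e^(-2t)sin(4t) - 4e^(-2t)cos(4t), z(t) = 10e^(-2t)sin(4t) + 3e^(-2t)cos(4t)

Coefficient matrix A = [[-10, 20], [-4, 6]].
Characteristic polynomial det(A - λI) = λ^2 + 4λ + 20 = 0.
Eigenvalues λ = -2 ± 4i (complex conjugate pair).
For λ=-2+4i: an eigenvector is (2,1) - i(1,0) = (2 - i, 1).
A real fundamental pair from Re and Im of e^((-2+4i)t)v: X_1 = e^(-2t)(cos(4t)·(2,1) + sin(4t)·(1,0)), X_2 = e^(-2t)(sin(4t)·(2,1) - cos(4t)·(1,0)).
General solution: c_1X_1 + c_2X_2.
Applying x(0)=-4, z(0)=3 gives c_1=3, c_2=10.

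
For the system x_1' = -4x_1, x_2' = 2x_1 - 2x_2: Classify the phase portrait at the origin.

stable node

A = [[-4,0],[2,-2]]; det(A-λI) = λ^2 + 6λ + 8.
λ = -4, -2: both negative.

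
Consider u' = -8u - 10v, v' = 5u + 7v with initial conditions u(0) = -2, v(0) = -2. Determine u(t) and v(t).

Coefficient matrix A = [[-8, -10], [5, 7]].
Characteristic polynomial det(A - λI) = λ^2 + λ - 6 = 0.
Eigenvalues λ = -3, 2.
For λ=-3: (A-λI) row 1 is [-5, -10], so an eigenvector is (2, -1).
For λ=2: (A-λI) row 1 is [-10, -10], so an eigenvector is (1, -1).
General solution: C_1e^(-3t)(2,-1) + C_2e^(2t)(1,-1).
Applying u(0)=-2, v(0)=-2 gives C_1=-4, C_2=6.

u(t) = 6e^(2t) - 8e^(-3t), v(t) = -6e^(2t) + 4e^(-3t)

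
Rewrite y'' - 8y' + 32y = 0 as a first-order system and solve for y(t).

Let x_1 = y, x_2 = y'. Then x_1' = x_2 and x_2' = -32x_1 + 8x_2.
A = [[0,1],[-32,8]]; det(A-λI) = λ^2 - 8λ + 32.
Eigenvalues λ = 4 ± 4i.

y(t) = K_1e^(4t)cos(4t) + K_2e^(4t)sin(4t)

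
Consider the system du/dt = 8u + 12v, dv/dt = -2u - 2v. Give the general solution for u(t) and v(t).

Coefficient matrix A = [[8, 12], [-2, -2]].
Characteristic polynomial det(A - λI) = λ^2 - 6λ + 8 = 0.
Eigenvalues λ = 4, 2.
For λ=4: (A-λI) row 1 is [4, 12], so an eigenvector is (3, -1).
For λ=2: (A-λI) row 1 is [6, 12], so an eigenvector is (-2, 1).
General solution: c_1e^(4t)(3,-1) + c_2e^(2t)(-2,1).

u(t) = 3c_1e^(4t) - 2c_2e^(2t), v(t) = -c_1e^(4t) + c_2e^(2t)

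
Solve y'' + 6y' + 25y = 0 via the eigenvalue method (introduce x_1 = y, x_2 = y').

Let x_1 = y, x_2 = y'. Then x_1' = x_2 and x_2' = -25x_1 - 6x_2.
A = [[0,1],[-25,-6]]; det(A-λI) = λ^2 + 6λ + 25.
Eigenvalues λ = -3 ± 4i.

y(t) = C_1e^(-3t)cos(4t) + C_2e^(-3t)sin(4t)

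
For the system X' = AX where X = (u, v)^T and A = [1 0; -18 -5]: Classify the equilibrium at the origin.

saddle

A = [[1,0],[-18,-5]]; det(A-λI) = λ^2 + 4λ - 5.
λ = 1, -5: opposite signs.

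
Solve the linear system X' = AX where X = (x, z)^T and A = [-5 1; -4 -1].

Coefficient matrix A = [[-5, 1], [-4, -1]].
Characteristic polynomial det(A - λI) = λ^2 + 6λ + 9 = 0.
Single eigenvalue λ = -3 with algebraic multiplicity 2.
Eigenvector v = (-1,-2); generalized eigenvector w with (A-λI)w=v is (0,-1).
General solution: e^(-3t)[K_1·v + K_2·(t·v + w)].

x(t) = -K_1e^(-3t) - K_2te^(-3t), z(t) = -2K_1e^(-3t) - 2K_2te^(-3t) - K_2e^(-3t)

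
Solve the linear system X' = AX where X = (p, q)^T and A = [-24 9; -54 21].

p(t) = -C_1e^(-6t) + C_2e^(3t), q(t) = -2C_1e^(-6t) + 3C_2e^(3t)

Coefficient matrix A = [[-24, 9], [-54, 21]].
Characteristic polynomial det(A - λI) = λ^2 + 3λ - 18 = 0.
Eigenvalues λ = -6, 3.
For λ=-6: (A-λI) row 1 is [-18, 9], so an eigenvector is (-1, -2).
For λ=3: (A-λI) row 1 is [-27, 9], so an eigenvector is (1, 3).
General solution: C_1e^(-6t)(-1,-2) + C_2e^(3t)(1,3).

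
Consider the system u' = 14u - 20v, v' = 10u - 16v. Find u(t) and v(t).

u(t) = -K_1e^(-6t) - 2K_2e^(4t), v(t) = -K_1e^(-6t) - K_2e^(4t)

Coefficient matrix A = [[14, -20], [10, -16]].
Characteristic polynomial det(A - λI) = λ^2 + 2λ - 24 = 0.
Eigenvalues λ = -6, 4.
For λ=-6: (A-λI) row 1 is [20, -20], so an eigenvector is (-1, -1).
For λ=4: (A-λI) row 1 is [10, -20], so an eigenvector is (-2, -1).
General solution: K_1e^(-6t)(-1,-1) + K_2e^(4t)(-2,-1).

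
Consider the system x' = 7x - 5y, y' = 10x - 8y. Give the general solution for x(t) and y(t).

Coefficient matrix A = [[7, -5], [10, -8]].
Characteristic polynomial det(A - λI) = λ^2 + λ - 6 = 0.
Eigenvalues λ = 2, -3.
For λ=2: (A-λI) row 1 is [5, -5], so an eigenvector is (1, 1).
For λ=-3: (A-λI) row 1 is [10, -5], so an eigenvector is (1, 2).
General solution: K_1e^(2t)(1,1) + K_2e^(-3t)(1,2).

x(t) = K_1e^(2t) + K_2e^(-3t), y(t) = K_1e^(2t) + 2K_2e^(-3t)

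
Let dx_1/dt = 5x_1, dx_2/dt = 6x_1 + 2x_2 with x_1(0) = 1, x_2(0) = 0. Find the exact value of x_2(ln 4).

A = [[5,0],[6,2]]; eigenvalues λ = 2, 5.
Eigenvectors: (0,-1) for λ=2, (1,2) for λ=5.
From the initial condition, c_1 = 2, c_2 = 1.
x_2(ln 4) = (2)(4^2)(-1) + (1)(4^5)(2) = 2016.

2016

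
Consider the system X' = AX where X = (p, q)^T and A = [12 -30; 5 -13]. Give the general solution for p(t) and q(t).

Coefficient matrix A = [[12, -30], [5, -13]].
Characteristic polynomial det(A - λI) = λ^2 + λ - 6 = 0.
Eigenvalues λ = -3, 2.
For λ=-3: (A-λI) row 1 is [15, -30], so an eigenvector is (-2, -1).
For λ=2: (A-λI) row 1 is [10, -30], so an eigenvector is (-3, -1).
General solution: C_1e^(-3t)(-2,-1) + C_2e^(2t)(-3,-1).

p(t) = -2C_1e^(-3t) - 3C_2e^(2t), q(t) = -C_1e^(-3t) - C_2e^(2t)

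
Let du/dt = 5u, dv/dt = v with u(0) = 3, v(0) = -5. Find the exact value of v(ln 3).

A = [[5,0],[0,1]]; eigenvalues λ = 1, 5.
Eigenvectors: (0,1) for λ=1, (-1,0) for λ=5.
From the initial condition, c_1 = -5, c_2 = -3.
v(ln 3) = (-5)(3^1)(1) + (-3)(3^5)(0) = -15.

-15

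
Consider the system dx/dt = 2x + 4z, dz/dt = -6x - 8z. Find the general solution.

Coefficient matrix A = [[2, 4], [-6, -8]].
Characteristic polynomial det(A - λI) = λ^2 + 6λ + 8 = 0.
Eigenvalues λ = -2, -4.
For λ=-2: (A-λI) row 1 is [4, 4], so an eigenvector is (1, -1).
For λ=-4: (A-λI) row 1 is [6, 4], so an eigenvector is (2, -3).
General solution: C_1e^(-2t)(1,-1) + C_2e^(-4t)(2,-3).

x(t) = C_1e^(-2t) + 2C_2e^(-4t), z(t) = -C_1e^(-2t) - 3C_2e^(-4t)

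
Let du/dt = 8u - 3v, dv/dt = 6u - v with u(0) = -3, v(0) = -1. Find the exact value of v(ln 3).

-1179

A = [[8,-3],[6,-1]]; eigenvalues λ = 2, 5.
Eigenvectors: (1,2) for λ=2, (-1,-1) for λ=5.
From the initial condition, c_1 = 2, c_2 = 5.
v(ln 3) = (2)(3^2)(2) + (5)(3^5)(-1) = -1179.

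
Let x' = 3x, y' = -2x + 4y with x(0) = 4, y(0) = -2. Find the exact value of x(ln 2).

32

A = [[3,0],[-2,4]]; eigenvalues λ = 4, 3.
Eigenvectors: (0,1) for λ=4, (-1,-2) for λ=3.
From the initial condition, c_1 = -10, c_2 = -4.
x(ln 2) = (-10)(2^4)(0) + (-4)(2^3)(-1) = 32.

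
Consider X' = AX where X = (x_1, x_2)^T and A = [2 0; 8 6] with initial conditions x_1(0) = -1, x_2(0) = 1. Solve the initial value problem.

Coefficient matrix A = [[2, 0], [8, 6]].
Characteristic polynomial det(A - λI) = λ^2 - 8λ + 12 = 0.
Eigenvalues λ = 6, 2.
For λ=6: (A-λI) row 1 is [-4, 0], so an eigenvector is (0, 1).
For λ=2: (A-λI) row 2 is [8, 4], so an eigenvector is (1, -2).
General solution: c_1e^(6t)(0,1) + c_2e^(2t)(1,-2).
Applying x_1(0)=-1, x_2(0)=1 gives c_1=-1, c_2=-1.

x_1(t) = -e^(2t), x_2(t) = -e^(6t) + 2e^(2t)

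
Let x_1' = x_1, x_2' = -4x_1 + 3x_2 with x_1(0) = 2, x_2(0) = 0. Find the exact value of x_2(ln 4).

-240

A = [[1,0],[-4,3]]; eigenvalues λ = 1, 3.
Eigenvectors: (-1,-2) for λ=1, (0,-1) for λ=3.
From the initial condition, c_1 = -2, c_2 = 4.
x_2(ln 4) = (-2)(4^1)(-2) + (4)(4^3)(-1) = -240.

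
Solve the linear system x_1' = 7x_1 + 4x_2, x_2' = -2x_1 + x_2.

x_1(t) = 2C_1e^(5t) + C_2e^(3t), x_2(t) = -C_1e^(5t) - C_2e^(3t)

Coefficient matrix A = [[7, 4], [-2, 1]].
Characteristic polynomial det(A - λI) = λ^2 - 8λ + 15 = 0.
Eigenvalues λ = 5, 3.
For λ=5: (A-λI) row 1 is [2, 4], so an eigenvector is (2, -1).
For λ=3: (A-λI) row 1 is [4, 4], so an eigenvector is (1, -1).
General solution: C_1e^(5t)(2,-1) + C_2e^(3t)(1,-1).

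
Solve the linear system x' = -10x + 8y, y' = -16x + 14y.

Coefficient matrix A = [[-10, 8], [-16, 14]].
Characteristic polynomial det(A - λI) = λ^2 - 4λ - 12 = 0.
Eigenvalues λ = -2, 6.
For λ=-2: (A-λI) row 1 is [-8, 8], so an eigenvector is (1, 1).
For λ=6: (A-λI) row 1 is [-16, 8], so an eigenvector is (-1, -2).
General solution: K_1e^(-2t)(1,1) + K_2e^(6t)(-1,-2).

x(t) = K_1e^(-2t) - K_2e^(6t), y(t) = K_1e^(-2t) - 2K_2e^(6t)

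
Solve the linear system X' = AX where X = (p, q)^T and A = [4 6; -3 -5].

Coefficient matrix A = [[4, 6], [-3, -5]].
Characteristic polynomial det(A - λI) = λ^2 + λ - 2 = 0.
Eigenvalues λ = -2, 1.
For λ=-2: (A-λI) row 1 is [6, 6], so an eigenvector is (-1, 1).
For λ=1: (A-λI) row 1 is [3, 6], so an eigenvector is (-2, 1).
General solution: C_1e^(-2t)(-1,1) + C_2e^(t)(-2,1).

p(t) = -C_1e^(-2t) - 2C_2e^(t), q(t) = C_1e^(-2t) + C_2e^(t)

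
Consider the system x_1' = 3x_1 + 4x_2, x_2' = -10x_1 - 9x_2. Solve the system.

x_1(t) = K_1e^(-3t)sin(2t) + K_1e^(-3t)cos(2t) + K_2e^(-3t)sin(2t) - K_2e^(-3t)cos(2t), x_2(t) = -2K_1e^(-3t)sin(2t) - K_1e^(-3t)cos(2t) - K_2e^(-3t)sin(2t) + 2K_2e^(-3t)cos(2t)

Coefficient matrix A = [[3, 4], [-10, -9]].
Characteristic polynomial det(A - λI) = λ^2 + 6λ + 13 = 0.
Eigenvalues λ = -3 ± 2i (complex conjugate pair).
For λ=-3+2i: an eigenvector is (1,-1) - i(1,-2) = (1 - i, -1 + 2i).
A real fundamental pair from Re and Im of e^((-3+2i)t)v: X_1 = e^(-3t)(cos(2t)·(1,-1) + sin(2t)·(1,-2)), X_2 = e^(-3t)(sin(2t)·(1,-1) - cos(2t)·(1,-2)).
General solution: K_1X_1 + K_2X_2.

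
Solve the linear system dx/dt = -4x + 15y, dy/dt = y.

Coefficient matrix A = [[-4, 15], [0, 1]].
Characteristic polynomial det(A - λI) = λ^2 + 3λ - 4 = 0.
Eigenvalues λ = 1, -4.
For λ=1: (A-λI) row 1 is [-5, 15], so an eigenvector is (-3, -1).
For λ=-4: (A-λI) row 1 is [0, 15], so an eigenvector is (1, 0).
General solution: K_1e^(t)(-3,-1) + K_2e^(-4t)(1,0).

x(t) = -3K_1e^(t) + K_2e^(-4t), y(t) = -K_1e^(t)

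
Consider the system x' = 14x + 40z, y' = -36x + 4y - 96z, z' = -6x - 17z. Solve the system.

x(t) = 5c_1e^(-2t) + 8c_3e^(-t), y(t) = -2c_1e^(-2t) + c_2e^(4t), z(t) = -2c_1e^(-2t) - 3c_3e^(-t)

Coefficient matrix A = [[14, 0, 40], [-36, 4, -96], [-6, 0, -17]].
det(A - λI) = 0 gives eigenvalues λ = -2, 4, -1.
For λ=-2: eigenvector (5,-2,-2).
For λ=4: eigenvector (0,1,0).
For λ=-1: eigenvector (8,0,-3).
General solution: c_1e^(-2t)(5,-2,-2) + c_2e^(4t)(0,1,0) + c_3e^(-t)(8,0,-3).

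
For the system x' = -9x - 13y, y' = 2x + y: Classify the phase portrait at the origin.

A = [[-9,-13],[2,1]]; det(A-λI) = λ^2 + 8λ + 17.
λ = -4 ± i: negative real part.

stable spiral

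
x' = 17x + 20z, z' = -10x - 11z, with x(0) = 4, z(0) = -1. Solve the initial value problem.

Coefficient matrix A = [[17, 20], [-10, -11]].
Characteristic polynomial det(A - λI) = λ^2 - 6λ + 13 = 0.
Eigenvalues λ = 3 ± 2i (complex conjugate pair).
For λ=3+2i: an eigenvector is (1,-1) - i(-3,2) = (1 + 3i, -1 - 2i).
A real fundamental pair from Re and Im of e^((3+2i)t)v: X_1 = e^(3t)(cos(2t)·(1,-1) + sin(2t)·(-3,2)), X_2 = e^(3t)(sin(2t)·(1,-1) - cos(2t)·(-3,2)).
General solution: K_1X_1 + K_2X_2.
Applying x(0)=4, z(0)=-1 gives K_1=-5, K_2=3.

x(t) = 18e^(3t)sin(2t) + 4e^(3t)cos(2t), z(t) = -13e^(3t)sin(2t) - e^(3t)cos(2t)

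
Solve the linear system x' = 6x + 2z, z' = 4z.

Coefficient matrix A = [[6, 2], [0, 4]].
Characteristic polynomial det(A - λI) = λ^2 - 10λ + 24 = 0.
Eigenvalues λ = 6, 4.
For λ=6: (A-λI) row 1 is [0, 2], so an eigenvector is (-1, 0).
For λ=4: (A-λI) row 1 is [2, 2], so an eigenvector is (1, -1).
General solution: c_1e^(6t)(-1,0) + c_2e^(4t)(1,-1).

x(t) = -c_1e^(6t) + c_2e^(4t), z(t) = -c_2e^(4t)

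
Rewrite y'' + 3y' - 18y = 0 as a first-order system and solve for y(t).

Let x_1 = y, x_2 = y'. Then x_1' = x_2 and x_2' = 18x_1 - 3x_2.
A = [[0,1],[18,-3]]; det(A-λI) = λ^2 + 3λ - 18.
Eigenvalues λ = 3, -6 with eigenvectors (1,3), (1,-6).

y(t) = c_1e^(3t) + c_2e^(-6t)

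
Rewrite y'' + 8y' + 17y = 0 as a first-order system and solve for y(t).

Let x_1 = y, x_2 = y'. Then x_1' = x_2 and x_2' = -17x_1 - 8x_2.
A = [[0,1],[-17,-8]]; det(A-λI) = λ^2 + 8λ + 17.
Eigenvalues λ = -4 ± i.

y(t) = c_1e^(-4t)cos(t) + c_2e^(-4t)sin(t)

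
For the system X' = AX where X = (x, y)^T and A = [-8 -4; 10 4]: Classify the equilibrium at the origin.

stable spiral

A = [[-8,-4],[10,4]]; det(A-λI) = λ^2 + 4λ + 8.
λ = -2 ± 2i: negative real part.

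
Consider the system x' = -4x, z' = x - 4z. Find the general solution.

Coefficient matrix A = [[-4, 0], [1, -4]].
Characteristic polynomial det(A - λI) = λ^2 + 8λ + 16 = 0.
Single eigenvalue λ = -4 with algebraic multiplicity 2.
Eigenvector v = (0,1); generalized eigenvector w with (A-λI)w=v is (1,-2).
General solution: e^(-4t)[C_1·v + C_2·(t·v + w)].

x(t) = C_2e^(-4t), z(t) = C_1e^(-4t) + C_2te^(-4t) - 2C_2e^(-4t)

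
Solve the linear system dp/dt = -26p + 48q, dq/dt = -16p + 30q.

p(t) = -2C_1e^(-2t) + 3C_2e^(6t), q(t) = -C_1e^(-2t) + 2C_2e^(6t)

Coefficient matrix A = [[-26, 48], [-16, 30]].
Characteristic polynomial det(A - λI) = λ^2 - 4λ - 12 = 0.
Eigenvalues λ = -2, 6.
For λ=-2: (A-λI) row 1 is [-24, 48], so an eigenvector is (-2, -1).
For λ=6: (A-λI) row 1 is [-32, 48], so an eigenvector is (3, 2).
General solution: C_1e^(-2t)(-2,-1) + C_2e^(6t)(3,2).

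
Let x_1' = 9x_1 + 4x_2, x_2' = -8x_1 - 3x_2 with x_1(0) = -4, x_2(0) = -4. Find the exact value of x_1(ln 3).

-2892

A = [[9,4],[-8,-3]]; eigenvalues λ = 5, 1.
Eigenvectors: (-1,1) for λ=5, (-1,2) for λ=1.
From the initial condition, c_1 = 12, c_2 = -8.
x_1(ln 3) = (12)(3^5)(-1) + (-8)(3^1)(-1) = -2892.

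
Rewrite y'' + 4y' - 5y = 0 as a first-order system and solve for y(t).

y(t) = C_1e^(-5t) + C_2e^(t)

Let x_1 = y, x_2 = y'. Then x_1' = x_2 and x_2' = 5x_1 - 4x_2.
A = [[0,1],[5,-4]]; det(A-λI) = λ^2 + 4λ - 5.
Eigenvalues λ = -5, 1 with eigenvectors (1,-5), (1,1).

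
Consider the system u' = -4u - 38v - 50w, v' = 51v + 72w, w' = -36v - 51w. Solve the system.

u(t) = 2c_1e^(3t) + c_2e^(-4t) - 2c_3e^(-3t), v(t) = -3c_1e^(3t) + 4c_3e^(-3t), w(t) = 2c_1e^(3t) - 3c_3e^(-3t)

Coefficient matrix A = [[-4, -38, -50], [0, 51, 72], [0, -36, -51]].
det(A - λI) = 0 gives eigenvalues λ = 3, -4, -3.
For λ=3: eigenvector (2,-3,2).
For λ=-4: eigenvector (1,0,0).
For λ=-3: eigenvector (-2,4,-3).
General solution: c_1e^(3t)(2,-3,2) + c_2e^(-4t)(1,0,0) + c_3e^(-3t)(-2,4,-3).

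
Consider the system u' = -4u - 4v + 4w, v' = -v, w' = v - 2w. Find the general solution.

Coefficient matrix A = [[-4, -4, 4], [0, -1, 0], [0, 1, -2]].
det(A - λI) = 0 gives eigenvalues λ = -1, -4, -2.
For λ=-1: eigenvector (0,1,1).
For λ=-4: eigenvector (1,0,0).
For λ=-2: eigenvector (2,0,1).
General solution: C_1e^(-t)(0,1,1) + C_2e^(-4t)(1,0,0) + C_3e^(-2t)(2,0,1).

u(t) = C_2e^(-4t) + 2C_3e^(-2t), v(t) = C_1e^(-t), w(t) = C_1e^(-t) + C_3e^(-2t)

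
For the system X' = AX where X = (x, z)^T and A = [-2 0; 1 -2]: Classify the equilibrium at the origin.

stable improper node

A = [[-2,0],[1,-2]]; det(A-λI) = λ^2 + 4λ + 4.
repeated λ = -2 with a single eigenvector.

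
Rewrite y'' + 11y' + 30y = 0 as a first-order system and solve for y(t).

y(t) = C_1e^(-6t) + C_2e^(-5t)

Let x_1 = y, x_2 = y'. Then x_1' = x_2 and x_2' = -30x_1 - 11x_2.
A = [[0,1],[-30,-11]]; det(A-λI) = λ^2 + 11λ + 30.
Eigenvalues λ = -6, -5 with eigenvectors (1,-6), (1,-5).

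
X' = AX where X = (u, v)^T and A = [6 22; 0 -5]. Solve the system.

u(t) = 2K_1e^(-5t) - K_2e^(6t), v(t) = -K_1e^(-5t)

Coefficient matrix A = [[6, 22], [0, -5]].
Characteristic polynomial det(A - λI) = λ^2 - λ - 30 = 0.
Eigenvalues λ = -5, 6.
For λ=-5: (A-λI) row 1 is [11, 22], so an eigenvector is (2, -1).
For λ=6: (A-λI) row 1 is [0, 22], so an eigenvector is (-1, 0).
General solution: K_1e^(-5t)(2,-1) + K_2e^(6t)(-1,0).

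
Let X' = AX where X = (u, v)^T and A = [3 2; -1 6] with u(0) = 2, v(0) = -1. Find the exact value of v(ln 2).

A = [[3,2],[-1,6]]; eigenvalues λ = 5, 4.
Eigenvectors: (-1,-1) for λ=5, (-2,-1) for λ=4.
From the initial condition, c_1 = 4, c_2 = -3.
v(ln 2) = (4)(2^5)(-1) + (-3)(2^4)(-1) = -80.

-80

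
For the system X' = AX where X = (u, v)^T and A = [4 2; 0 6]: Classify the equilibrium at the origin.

unstable node

A = [[4,2],[0,6]]; det(A-λI) = λ^2 - 10λ + 24.
λ = 6, 4: both positive.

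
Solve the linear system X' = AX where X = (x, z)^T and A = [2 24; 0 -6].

Coefficient matrix A = [[2, 24], [0, -6]].
Characteristic polynomial det(A - λI) = λ^2 + 4λ - 12 = 0.
Eigenvalues λ = -6, 2.
For λ=-6: (A-λI) row 1 is [8, 24], so an eigenvector is (-3, 1).
For λ=2: (A-λI) row 1 is [0, 24], so an eigenvector is (-1, 0).
General solution: K_1e^(-6t)(-3,1) + K_2e^(2t)(-1,0).

x(t) = -3K_1e^(-6t) - K_2e^(2t), z(t) = K_1e^(-6t)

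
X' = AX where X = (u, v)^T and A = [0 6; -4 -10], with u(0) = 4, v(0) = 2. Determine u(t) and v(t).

u(t) = 18e^(-4t) - 14e^(-6t), v(t) = -12e^(-4t) + 14e^(-6t)

Coefficient matrix A = [[0, 6], [-4, -10]].
Characteristic polynomial det(A - λI) = λ^2 + 10λ + 24 = 0.
Eigenvalues λ = -6, -4.
For λ=-6: (A-λI) row 1 is [6, 6], so an eigenvector is (-1, 1).
For λ=-4: (A-λI) row 1 is [4, 6], so an eigenvector is (3, -2).
General solution: K_1e^(-6t)(-1,1) + K_2e^(-4t)(3,-2).
Applying u(0)=4, v(0)=2 gives K_1=14, K_2=6.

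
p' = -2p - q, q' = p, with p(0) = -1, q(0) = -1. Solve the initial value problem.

p(t) = 2te^(-t) - e^(-t), q(t) = -2te^(-t) - e^(-t)

Coefficient matrix A = [[-2, -1], [1, 0]].
Characteristic polynomial det(A - λI) = λ^2 + 2λ + 1 = 0.
Single eigenvalue λ = -1 with algebraic multiplicity 2.
Eigenvector v = (1,-1); generalized eigenvector w with (A-λI)w=v is (-1,0).
General solution: e^(-t)[K_1·v + K_2·(t·v + w)].
Applying p(0)=-1, q(0)=-1 gives K_1=1, K_2=2.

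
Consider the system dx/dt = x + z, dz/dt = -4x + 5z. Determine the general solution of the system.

x(t) = -K_1e^(3t) - K_2te^(3t) + 2K_2e^(3t), z(t) = -2K_1e^(3t) - 2K_2te^(3t) + 3K_2e^(3t)

Coefficient matrix A = [[1, 1], [-4, 5]].
Characteristic polynomial det(A - λI) = λ^2 - 6λ + 9 = 0.
Single eigenvalue λ = 3 with algebraic multiplicity 2.
Eigenvector v = (-1,-2); generalized eigenvector w with (A-λI)w=v is (2,3).
General solution: e^(3t)[K_1·v + K_2·(t·v + w)].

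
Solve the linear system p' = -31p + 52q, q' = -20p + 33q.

p(t) = -3c_1e^(t)sin(4t) + 2c_1e^(t)cos(4t) + 2c_2e^(t)sin(4t) + 3c_2e^(t)cos(4t), q(t) = -2c_1e^(t)sin(4t) + c_1e^(t)cos(4t) + c_2e^(t)sin(4t) + 2c_2e^(t)cos(4t)

Coefficient matrix A = [[-31, 52], [-20, 33]].
Characteristic polynomial det(A - λI) = λ^2 - 2λ + 17 = 0.
Eigenvalues λ = 1 ± 4i (complex conjugate pair).
For λ=1+4i: an eigenvector is (2,1) - i(-3,-2) = (2 + 3i, 1 + 2i).
A real fundamental pair from Re and Im of e^((1+4i)t)v: X_1 = e^(t)(cos(4t)·(2,1) + sin(4t)·(-3,-2)), X_2 = e^(t)(sin(4t)·(2,1) - cos(4t)·(-3,-2)).
General solution: c_1X_1 + c_2X_2.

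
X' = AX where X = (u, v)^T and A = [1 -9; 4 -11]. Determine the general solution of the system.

Coefficient matrix A = [[1, -9], [4, -11]].
Characteristic polynomial det(A - λI) = λ^2 + 10λ + 25 = 0.
Single eigenvalue λ = -5 with algebraic multiplicity 2.
Eigenvector v = (3,2); generalized eigenvector w with (A-λI)w=v is (-1,-1).
General solution: e^(-5t)[C_1·v + C_2·(t·v + w)].

u(t) = 3C_1e^(-5t) + 3C_2te^(-5t) - C_2e^(-5t), v(t) = 2C_1e^(-5t) + 2C_2te^(-5t) - C_2e^(-5t)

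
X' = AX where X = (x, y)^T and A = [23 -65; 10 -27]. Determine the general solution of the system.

x(t) = -3C_1e^(-2t)sin(5t) + 2C_1e^(-2t)cos(5t) + 2C_2e^(-2t)sin(5t) + 3C_2e^(-2t)cos(5t), y(t) = -C_1e^(-2t)sin(5t) + C_1e^(-2t)cos(5t) + C_2e^(-2t)sin(5t) + C_2e^(-2t)cos(5t)

Coefficient matrix A = [[23, -65], [10, -27]].
Characteristic polynomial det(A - λI) = λ^2 + 4λ + 29 = 0.
Eigenvalues λ = -2 ± 5i (complex conjugate pair).
For λ=-2+5i: an eigenvector is (2,1) - i(-3,-1) = (2 + 3i, 1 + i).
A real fundamental pair from Re and Im of e^((-2+5i)t)v: X_1 = e^(-2t)(cos(5t)·(2,1) + sin(5t)·(-3,-1)), X_2 = e^(-2t)(sin(5t)·(2,1) - cos(5t)·(-3,-1)).
General solution: C_1X_1 + C_2X_2.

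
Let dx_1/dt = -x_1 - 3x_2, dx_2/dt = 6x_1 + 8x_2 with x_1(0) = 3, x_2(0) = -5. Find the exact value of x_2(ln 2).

-132

A = [[-1,-3],[6,8]]; eigenvalues λ = 2, 5.
Eigenvectors: (1,-1) for λ=2, (-1,2) for λ=5.
From the initial condition, c_1 = 1, c_2 = -2.
x_2(ln 2) = (1)(2^2)(-1) + (-2)(2^5)(2) = -132.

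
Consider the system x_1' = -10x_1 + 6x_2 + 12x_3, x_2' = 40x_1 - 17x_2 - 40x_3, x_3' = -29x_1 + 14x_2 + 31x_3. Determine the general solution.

Coefficient matrix A = [[-10, 6, 12], [40, -17, -40], [-29, 14, 31]].
det(A - λI) = 0 gives eigenvalues λ = 3, -1, 2.
For λ=3: eigenvector (0,2,-1).
For λ=-1: eigenvector (-2,5,-4).
For λ=2: eigenvector (1,0,1).
General solution: C_1e^(3t)(0,2,-1) + C_2e^(-t)(-2,5,-4) + C_3e^(2t)(1,0,1).

x_1(t) = -2C_2e^(-t) + C_3e^(2t), x_2(t) = 2C_1e^(3t) + 5C_2e^(-t), x_3(t) = -C_1e^(3t) - 4C_2e^(-t) + C_3e^(2t)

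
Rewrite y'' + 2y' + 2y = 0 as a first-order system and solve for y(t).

y(t) = K_1e^(-t)cos(t) + K_2e^(-t)sin(t)

Let x_1 = y, x_2 = y'. Then x_1' = x_2 and x_2' = -2x_1 - 2x_2.
A = [[0,1],[-2,-2]]; det(A-λI) = λ^2 + 2λ + 2.
Eigenvalues λ = -1 ± i.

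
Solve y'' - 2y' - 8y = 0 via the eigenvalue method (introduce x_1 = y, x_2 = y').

Let x_1 = y, x_2 = y'. Then x_1' = x_2 and x_2' = 8x_1 + 2x_2.
A = [[0,1],[8,2]]; det(A-λI) = λ^2 - 2λ - 8.
Eigenvalues λ = 4, -2 with eigenvectors (1,4), (1,-2).

y(t) = c_1e^(4t) + c_2e^(-2t)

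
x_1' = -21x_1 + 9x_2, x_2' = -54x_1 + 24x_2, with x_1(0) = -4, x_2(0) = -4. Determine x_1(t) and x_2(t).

x_1(t) = 4e^(6t) - 8e^(-3t), x_2(t) = 12e^(6t) - 16e^(-3t)

Coefficient matrix A = [[-21, 9], [-54, 24]].
Characteristic polynomial det(A - λI) = λ^2 - 3λ - 18 = 0.
Eigenvalues λ = -3, 6.
For λ=-3: (A-λI) row 1 is [-18, 9], so an eigenvector is (-1, -2).
For λ=6: (A-λI) row 1 is [-27, 9], so an eigenvector is (-1, -3).
General solution: K_1e^(-3t)(-1,-2) + K_2e^(6t)(-1,-3).
Applying x_1(0)=-4, x_2(0)=-4 gives K_1=8, K_2=-4.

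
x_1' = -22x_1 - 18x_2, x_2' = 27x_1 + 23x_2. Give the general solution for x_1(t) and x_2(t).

Coefficient matrix A = [[-22, -18], [27, 23]].
Characteristic polynomial det(A - λI) = λ^2 - λ - 20 = 0.
Eigenvalues λ = 5, -4.
For λ=5: (A-λI) row 1 is [-27, -18], so an eigenvector is (2, -3).
For λ=-4: (A-λI) row 1 is [-18, -18], so an eigenvector is (1, -1).
General solution: c_1e^(5t)(2,-3) + c_2e^(-4t)(1,-1).

x_1(t) = 2c_1e^(5t) + c_2e^(-4t), x_2(t) = -3c_1e^(5t) - c_2e^(-4t)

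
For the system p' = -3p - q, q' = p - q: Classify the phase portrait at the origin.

A = [[-3,-1],[1,-1]]; det(A-λI) = λ^2 + 4λ + 4.
repeated λ = -2 with a single eigenvector.

stable improper node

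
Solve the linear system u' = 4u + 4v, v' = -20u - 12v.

u(t) = c_1e^(-4t)sin(4t) - c_2e^(-4t)cos(4t), v(t) = -2c_1e^(-4t)sin(4t) + c_1e^(-4t)cos(4t) + c_2e^(-4t)sin(4t) + 2c_2e^(-4t)cos(4t)

Coefficient matrix A = [[4, 4], [-20, -12]].
Characteristic polynomial det(A - λI) = λ^2 + 8λ + 32 = 0.
Eigenvalues λ = -4 ± 4i (complex conjugate pair).
For λ=-4+4i: an eigenvector is (0,1) - i(1,-2) = (0 - i, 1 + 2i).
A real fundamental pair from Re and Im of e^((-4+4i)t)v: X_1 = e^(-4t)(cos(4t)·(0,1) + sin(4t)·(1,-2)), X_2 = e^(-4t)(sin(4t)·(0,1) - cos(4t)·(1,-2)).
General solution: c_1X_1 + c_2X_2.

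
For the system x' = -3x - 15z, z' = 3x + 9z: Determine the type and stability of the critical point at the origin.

A = [[-3,-15],[3,9]]; det(A-λI) = λ^2 - 6λ + 18.
λ = 3 ± 3i: positive real part.

unstable spiral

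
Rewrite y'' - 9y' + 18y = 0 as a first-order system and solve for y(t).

Let x_1 = y, x_2 = y'. Then x_1' = x_2 and x_2' = -18x_1 + 9x_2.
A = [[0,1],[-18,9]]; det(A-λI) = λ^2 - 9λ + 18.
Eigenvalues λ = 6, 3 with eigenvectors (1,6), (1,3).

y(t) = c_1e^(6t) + c_2e^(3t)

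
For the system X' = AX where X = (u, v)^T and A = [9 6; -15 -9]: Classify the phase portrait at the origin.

A = [[9,6],[-15,-9]]; det(A-λI) = λ^2 + 9.
λ = 0 ± 3i: zero real part.

center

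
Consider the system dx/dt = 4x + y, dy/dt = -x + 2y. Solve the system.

x(t) = K_1e^(3t) + K_2te^(3t) + 2K_2e^(3t), y(t) = -K_1e^(3t) - K_2te^(3t) - K_2e^(3t)

Coefficient matrix A = [[4, 1], [-1, 2]].
Characteristic polynomial det(A - λI) = λ^2 - 6λ + 9 = 0.
Single eigenvalue λ = 3 with algebraic multiplicity 2.
Eigenvector v = (1,-1); generalized eigenvector w with (A-λI)w=v is (2,-1).
General solution: e^(3t)[K_1·v + K_2·(t·v + w)].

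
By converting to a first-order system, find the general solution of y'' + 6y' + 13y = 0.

y(t) = c_1e^(-3t)cos(2t) + c_2e^(-3t)sin(2t)

Let x_1 = y, x_2 = y'. Then x_1' = x_2 and x_2' = -13x_1 - 6x_2.
A = [[0,1],[-13,-6]]; det(A-λI) = λ^2 + 6λ + 13.
Eigenvalues λ = -3 ± 2i.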